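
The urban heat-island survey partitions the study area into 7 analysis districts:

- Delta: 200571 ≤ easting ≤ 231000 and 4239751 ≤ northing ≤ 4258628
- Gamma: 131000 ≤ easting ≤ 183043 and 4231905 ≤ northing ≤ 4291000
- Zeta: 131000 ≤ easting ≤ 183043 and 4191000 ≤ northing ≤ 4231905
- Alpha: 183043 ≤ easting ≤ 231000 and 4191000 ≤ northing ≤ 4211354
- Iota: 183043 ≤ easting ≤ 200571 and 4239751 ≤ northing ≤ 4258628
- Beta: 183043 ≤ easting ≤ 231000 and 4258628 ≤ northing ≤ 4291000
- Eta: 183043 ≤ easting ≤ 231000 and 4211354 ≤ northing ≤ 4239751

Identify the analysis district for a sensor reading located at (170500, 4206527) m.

The point has easting = 170500 and northing = 4206527.
Only Zeta satisfies 131000 ≤ easting ≤ 183043 and 4191000 ≤ northing ≤ 4231905.

Zeta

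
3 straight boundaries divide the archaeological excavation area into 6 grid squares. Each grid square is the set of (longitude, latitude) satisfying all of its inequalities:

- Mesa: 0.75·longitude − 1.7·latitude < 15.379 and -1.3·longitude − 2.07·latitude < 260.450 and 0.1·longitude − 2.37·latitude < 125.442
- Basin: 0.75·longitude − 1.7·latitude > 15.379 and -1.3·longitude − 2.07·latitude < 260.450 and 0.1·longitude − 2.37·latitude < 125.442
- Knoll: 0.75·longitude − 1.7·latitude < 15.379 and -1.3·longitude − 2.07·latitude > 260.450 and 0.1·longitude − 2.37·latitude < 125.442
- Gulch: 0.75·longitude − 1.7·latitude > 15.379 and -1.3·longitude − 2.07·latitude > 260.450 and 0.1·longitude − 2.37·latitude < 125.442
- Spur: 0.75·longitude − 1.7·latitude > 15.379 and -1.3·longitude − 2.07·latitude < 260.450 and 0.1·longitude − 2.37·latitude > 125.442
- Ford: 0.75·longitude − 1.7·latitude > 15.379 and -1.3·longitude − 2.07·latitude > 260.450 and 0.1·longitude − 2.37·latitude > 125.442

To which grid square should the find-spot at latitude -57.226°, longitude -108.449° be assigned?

Basin

0.75·-108.449 − 1.7·-57.226 = 15.947, which is > 15.379
-1.3·-108.449 − 2.07·-57.226 = 259.442, which is < 260.450
0.1·-108.449 − 2.37·-57.226 = 124.781, which is < 125.442
This sign pattern matches Basin.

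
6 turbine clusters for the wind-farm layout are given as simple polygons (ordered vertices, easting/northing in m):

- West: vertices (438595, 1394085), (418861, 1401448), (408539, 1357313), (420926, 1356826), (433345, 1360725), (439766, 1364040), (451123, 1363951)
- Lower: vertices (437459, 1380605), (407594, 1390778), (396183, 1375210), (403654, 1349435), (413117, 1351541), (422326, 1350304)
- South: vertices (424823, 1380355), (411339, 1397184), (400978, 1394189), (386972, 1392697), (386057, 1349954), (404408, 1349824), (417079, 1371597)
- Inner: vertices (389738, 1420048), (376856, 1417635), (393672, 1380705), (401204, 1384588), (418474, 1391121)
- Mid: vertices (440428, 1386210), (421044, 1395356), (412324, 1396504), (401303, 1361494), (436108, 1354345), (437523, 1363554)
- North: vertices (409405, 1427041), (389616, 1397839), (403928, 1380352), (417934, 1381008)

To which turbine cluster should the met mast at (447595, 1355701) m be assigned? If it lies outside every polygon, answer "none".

none

Cast a ray rightward from (447595, 1355701). For each polygon, the edges (by vertex number in listed order) whose endpoints lie on opposite sides of northing = 1355701, where each meets that height, and whether that is right or left of the point:
West: no edge straddles that height → 0 crossings.
Lower: 3–4 at easting≈401837.8 (left), 6–1 at easting≈425021.4 (left) → 0 crossings.
South: 4–5 at easting≈386180.0 (left), 6–7 at easting≈407828.2 (left) → 0 crossings.
Inner: no edge straddles that height → 0 crossings.
Mid: 4–5 at easting≈429506.3 (left), 5–6 at easting≈436316.4 (left) → 0 crossings.
North: no edge straddles that height → 0 crossings.
All counts are even, so the point lies outside every listed polygon.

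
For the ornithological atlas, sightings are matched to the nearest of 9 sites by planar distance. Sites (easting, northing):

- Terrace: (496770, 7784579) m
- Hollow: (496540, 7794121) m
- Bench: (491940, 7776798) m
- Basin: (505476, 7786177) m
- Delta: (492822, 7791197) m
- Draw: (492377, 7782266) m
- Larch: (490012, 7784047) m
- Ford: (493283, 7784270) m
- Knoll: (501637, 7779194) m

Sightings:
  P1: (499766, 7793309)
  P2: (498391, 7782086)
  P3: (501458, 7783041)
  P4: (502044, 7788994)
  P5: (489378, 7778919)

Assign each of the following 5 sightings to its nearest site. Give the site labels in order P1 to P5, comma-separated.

Hollow, Terrace, Knoll, Basin, Bench

P1 → Hollow (d²=11066420.00)
P2 → Terrace (d²=8842690.00)
P3 → Knoll (d²=14831450.00)
P4 → Basin (d²=19714113.00)
P5 → Bench (d²=11062485.00)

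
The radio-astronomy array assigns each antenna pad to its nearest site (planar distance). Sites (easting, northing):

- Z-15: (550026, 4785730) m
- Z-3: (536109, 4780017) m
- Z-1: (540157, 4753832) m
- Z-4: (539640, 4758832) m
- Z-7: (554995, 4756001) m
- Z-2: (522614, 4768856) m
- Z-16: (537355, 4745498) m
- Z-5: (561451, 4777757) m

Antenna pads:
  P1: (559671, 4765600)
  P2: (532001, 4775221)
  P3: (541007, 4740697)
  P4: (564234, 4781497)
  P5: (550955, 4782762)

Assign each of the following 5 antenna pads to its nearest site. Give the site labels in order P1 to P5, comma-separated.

Z-7, Z-3, Z-16, Z-5, Z-15

P1 → Z-7 (d²=114005777.00)
P2 → Z-3 (d²=39877280.00)
P3 → Z-16 (d²=36386705.00)
P4 → Z-5 (d²=21732689.00)
P5 → Z-15 (d²=9672065.00)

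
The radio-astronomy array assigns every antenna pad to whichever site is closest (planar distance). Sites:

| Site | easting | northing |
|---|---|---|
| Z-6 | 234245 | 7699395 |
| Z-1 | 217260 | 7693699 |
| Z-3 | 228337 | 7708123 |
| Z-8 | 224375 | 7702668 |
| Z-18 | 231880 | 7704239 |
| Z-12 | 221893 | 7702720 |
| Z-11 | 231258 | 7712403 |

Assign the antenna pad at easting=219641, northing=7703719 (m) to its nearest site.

Squared distances to each site:
Z-6: 231973792.000; Z-1: 106069561.000; Z-3: 95015632.000; Z-8: 23515357.000; Z-18: 150063521.000; Z-12: 6069505.000; Z-11: 210366545.000.
Minimum at Z-12.

Z-12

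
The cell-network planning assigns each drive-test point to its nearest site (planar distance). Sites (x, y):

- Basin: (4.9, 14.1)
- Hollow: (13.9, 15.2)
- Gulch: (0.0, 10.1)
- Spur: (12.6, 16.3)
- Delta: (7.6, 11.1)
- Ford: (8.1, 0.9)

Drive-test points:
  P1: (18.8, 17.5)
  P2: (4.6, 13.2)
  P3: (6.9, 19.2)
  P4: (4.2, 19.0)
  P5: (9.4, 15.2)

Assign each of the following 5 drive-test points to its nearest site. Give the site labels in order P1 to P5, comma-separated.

Hollow, Basin, Basin, Basin, Spur

P1 → Hollow (d²=29.30)
P2 → Basin (d²=0.90)
P3 → Basin (d²=30.01)
P4 → Basin (d²=24.50)
P5 → Spur (d²=11.45)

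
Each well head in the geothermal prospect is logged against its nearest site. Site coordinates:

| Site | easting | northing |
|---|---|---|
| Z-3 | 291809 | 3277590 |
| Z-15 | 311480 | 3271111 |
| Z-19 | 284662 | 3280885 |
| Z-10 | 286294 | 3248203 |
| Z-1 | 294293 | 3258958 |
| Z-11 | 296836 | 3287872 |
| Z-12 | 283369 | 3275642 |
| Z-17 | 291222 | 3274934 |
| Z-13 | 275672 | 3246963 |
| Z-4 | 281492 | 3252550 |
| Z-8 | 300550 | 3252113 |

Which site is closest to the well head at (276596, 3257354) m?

Z-4

Squared distances to each site:
Z-3: 640931065.000; Z-15: 1406148505.000; Z-19: 618768317.000; Z-10: 177792005.000; Z-1: 315756625.000; Z-11: 1341005924.000; Z-12: 380324473.000; Z-17: 522976276.000; Z-13: 108826657.000; Z-4: 47049232.000; Z-8: 601262197.000.
Minimum at Z-4.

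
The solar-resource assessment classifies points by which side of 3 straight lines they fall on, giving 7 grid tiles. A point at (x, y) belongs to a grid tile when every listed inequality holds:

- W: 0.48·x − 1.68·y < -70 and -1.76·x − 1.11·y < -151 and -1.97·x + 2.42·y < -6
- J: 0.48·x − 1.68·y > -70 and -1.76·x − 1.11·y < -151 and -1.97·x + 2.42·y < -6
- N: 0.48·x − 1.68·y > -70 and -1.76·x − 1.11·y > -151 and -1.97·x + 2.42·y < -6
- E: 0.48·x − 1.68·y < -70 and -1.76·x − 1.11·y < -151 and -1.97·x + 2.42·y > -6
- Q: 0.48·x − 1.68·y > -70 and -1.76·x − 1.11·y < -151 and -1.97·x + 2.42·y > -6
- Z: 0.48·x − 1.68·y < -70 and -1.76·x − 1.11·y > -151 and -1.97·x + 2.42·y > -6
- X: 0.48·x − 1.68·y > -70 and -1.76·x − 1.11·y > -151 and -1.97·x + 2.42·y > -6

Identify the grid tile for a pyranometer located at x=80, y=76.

E

0.48·80 − 1.68·76 = -89.280, which is < -70
-1.76·80 − 1.11·76 = -225.160, which is < -151
-1.97·80 + 2.42·76 = 26.320, which is > -6
This sign pattern matches E.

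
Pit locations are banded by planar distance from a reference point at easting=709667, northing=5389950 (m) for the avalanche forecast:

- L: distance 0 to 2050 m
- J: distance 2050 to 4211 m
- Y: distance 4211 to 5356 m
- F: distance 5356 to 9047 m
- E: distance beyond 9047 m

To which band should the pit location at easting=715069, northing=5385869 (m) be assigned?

Distance = √((715069−709667)² + (5385869−5389950)²) = √(29181604.000 + 16654561.000) = 6770.241 m.
5356 ≤ 6770.241 < 9047 → F.

F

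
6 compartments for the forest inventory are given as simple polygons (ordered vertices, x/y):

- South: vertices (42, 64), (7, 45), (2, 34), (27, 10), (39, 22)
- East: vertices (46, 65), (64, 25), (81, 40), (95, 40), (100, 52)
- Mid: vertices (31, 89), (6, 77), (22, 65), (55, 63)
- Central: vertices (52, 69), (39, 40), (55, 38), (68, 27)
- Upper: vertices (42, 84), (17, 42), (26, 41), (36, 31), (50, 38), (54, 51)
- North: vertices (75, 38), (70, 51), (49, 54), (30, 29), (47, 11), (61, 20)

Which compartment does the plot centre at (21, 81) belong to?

Mid

Cast a ray rightward from (21, 81). For each polygon, the edges (by vertex number in listed order) whose endpoints lie on opposite sides of y = 81, where each meets that height, and whether that is right or left of the point:
South: no edge straddles that height → 0 crossings.
East: no edge straddles that height → 0 crossings.
Mid: 1–2 at x≈14.3 (left), 4–1 at x≈38.4 (right) → 1 crossing.
Central: no edge straddles that height → 0 crossings.
Upper: 1–2 at x≈40.2 (right), 6–1 at x≈43.1 (right) → 2 crossings.
North: no edge straddles that height → 0 crossings.
Only Mid has an odd count, so the point is inside Mid.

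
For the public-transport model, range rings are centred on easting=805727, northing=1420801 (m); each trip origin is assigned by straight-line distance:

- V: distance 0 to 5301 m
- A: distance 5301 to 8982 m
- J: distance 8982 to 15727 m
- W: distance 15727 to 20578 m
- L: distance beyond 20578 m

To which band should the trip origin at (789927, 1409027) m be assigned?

W

Distance = √((789927−805727)² + (1409027−1420801)²) = √(249640000.000 + 138627076.000) = 19704.494 m.
15727 ≤ 19704.494 < 20578 → W.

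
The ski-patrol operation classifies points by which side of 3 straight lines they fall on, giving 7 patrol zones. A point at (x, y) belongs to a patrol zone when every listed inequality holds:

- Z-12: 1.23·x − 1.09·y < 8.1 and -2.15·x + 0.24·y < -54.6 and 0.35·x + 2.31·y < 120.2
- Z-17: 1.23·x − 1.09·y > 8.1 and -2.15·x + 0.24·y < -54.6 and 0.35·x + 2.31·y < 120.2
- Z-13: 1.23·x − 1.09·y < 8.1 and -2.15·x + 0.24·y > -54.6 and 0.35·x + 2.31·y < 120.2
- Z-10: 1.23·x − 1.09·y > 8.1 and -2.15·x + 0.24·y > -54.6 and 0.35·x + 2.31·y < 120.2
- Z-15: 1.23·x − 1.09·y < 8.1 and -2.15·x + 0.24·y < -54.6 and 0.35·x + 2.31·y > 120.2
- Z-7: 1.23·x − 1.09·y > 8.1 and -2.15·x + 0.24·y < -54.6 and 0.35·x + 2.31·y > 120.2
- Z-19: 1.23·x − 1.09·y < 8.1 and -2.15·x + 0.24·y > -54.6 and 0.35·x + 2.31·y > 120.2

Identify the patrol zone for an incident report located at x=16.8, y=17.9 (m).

Z-13

1.23·16.8 − 1.09·17.9 = 1.153, which is < 8.1
-2.15·16.8 + 0.24·17.9 = -31.824, which is > -54.6
0.35·16.8 + 2.31·17.9 = 47.229, which is < 120.2
This sign pattern matches Z-13.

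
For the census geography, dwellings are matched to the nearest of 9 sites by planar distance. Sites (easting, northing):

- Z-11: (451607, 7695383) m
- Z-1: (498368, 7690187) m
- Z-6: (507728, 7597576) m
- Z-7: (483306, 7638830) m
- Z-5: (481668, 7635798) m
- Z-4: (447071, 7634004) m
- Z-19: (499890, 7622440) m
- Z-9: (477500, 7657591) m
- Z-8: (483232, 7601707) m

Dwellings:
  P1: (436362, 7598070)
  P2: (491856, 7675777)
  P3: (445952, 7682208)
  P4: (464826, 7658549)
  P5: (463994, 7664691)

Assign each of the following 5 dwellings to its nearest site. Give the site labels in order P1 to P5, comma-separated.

Z-4, Z-1, Z-11, Z-9, Z-9

P1 → Z-4 (d²=1405935037.00)
P2 → Z-1 (d²=250054244.00)
P3 → Z-11 (d²=205559650.00)
P4 → Z-9 (d²=161548040.00)
P5 → Z-9 (d²=232822036.00)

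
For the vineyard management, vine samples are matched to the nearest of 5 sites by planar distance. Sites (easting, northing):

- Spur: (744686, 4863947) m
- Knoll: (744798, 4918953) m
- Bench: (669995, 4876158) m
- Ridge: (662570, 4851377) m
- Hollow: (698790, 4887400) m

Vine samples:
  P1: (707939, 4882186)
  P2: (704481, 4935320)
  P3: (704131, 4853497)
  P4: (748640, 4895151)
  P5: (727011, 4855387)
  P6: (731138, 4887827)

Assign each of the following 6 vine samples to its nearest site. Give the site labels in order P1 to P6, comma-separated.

Hollow, Knoll, Hollow, Knoll, Spur, Spur

P1 → Hollow (d²=110889997.00)
P2 → Knoll (d²=1893339178.00)
P3 → Hollow (d²=1177939690.00)
P4 → Knoll (d²=581296168.00)
P5 → Spur (d²=385679225.00)
P6 → Spur (d²=753802704.00)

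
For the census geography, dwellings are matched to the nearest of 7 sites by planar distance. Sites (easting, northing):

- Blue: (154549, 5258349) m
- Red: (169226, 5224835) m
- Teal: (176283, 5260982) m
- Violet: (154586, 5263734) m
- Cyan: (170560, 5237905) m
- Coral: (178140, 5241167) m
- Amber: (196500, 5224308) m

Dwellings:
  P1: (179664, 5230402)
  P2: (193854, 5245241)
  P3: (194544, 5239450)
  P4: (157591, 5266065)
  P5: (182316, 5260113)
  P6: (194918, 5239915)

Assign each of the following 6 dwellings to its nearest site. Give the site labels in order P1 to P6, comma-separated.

Coral, Coral, Amber, Violet, Teal, Amber

P1 → Coral (d²=118207801.00)
P2 → Coral (d²=263527272.00)
P3 → Amber (d²=233106100.00)
P4 → Violet (d²=14463586.00)
P5 → Teal (d²=37152250.00)
P6 → Amber (d²=246081173.00)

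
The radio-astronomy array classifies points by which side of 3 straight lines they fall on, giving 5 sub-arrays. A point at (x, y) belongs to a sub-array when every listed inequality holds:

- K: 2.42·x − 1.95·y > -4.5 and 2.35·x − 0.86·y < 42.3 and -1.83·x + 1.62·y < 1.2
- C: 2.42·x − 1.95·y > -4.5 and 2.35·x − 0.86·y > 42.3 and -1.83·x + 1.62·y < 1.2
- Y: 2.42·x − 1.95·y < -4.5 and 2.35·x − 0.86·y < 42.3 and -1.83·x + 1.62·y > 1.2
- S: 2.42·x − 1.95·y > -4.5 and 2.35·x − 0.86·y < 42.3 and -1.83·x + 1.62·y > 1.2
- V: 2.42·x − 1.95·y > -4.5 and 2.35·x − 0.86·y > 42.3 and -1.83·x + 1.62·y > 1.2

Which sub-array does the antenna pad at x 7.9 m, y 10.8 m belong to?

2.42·7.9 − 1.95·10.8 = -1.942, which is > -4.5
2.35·7.9 − 0.86·10.8 = 9.277, which is < 42.3
-1.83·7.9 + 1.62·10.8 = 3.039, which is > 1.2
This sign pattern matches S.

S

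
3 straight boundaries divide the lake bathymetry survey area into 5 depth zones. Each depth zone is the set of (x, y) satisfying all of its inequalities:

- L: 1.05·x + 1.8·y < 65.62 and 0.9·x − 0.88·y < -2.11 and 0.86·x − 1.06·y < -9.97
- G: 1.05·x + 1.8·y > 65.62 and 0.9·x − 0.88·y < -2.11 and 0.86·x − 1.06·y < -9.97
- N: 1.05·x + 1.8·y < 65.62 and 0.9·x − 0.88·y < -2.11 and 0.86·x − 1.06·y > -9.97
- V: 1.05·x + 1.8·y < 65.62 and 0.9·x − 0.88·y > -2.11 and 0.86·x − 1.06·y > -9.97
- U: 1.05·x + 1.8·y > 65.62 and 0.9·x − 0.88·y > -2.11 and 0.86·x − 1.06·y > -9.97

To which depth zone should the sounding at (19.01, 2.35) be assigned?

1.05·19.01 + 1.8·2.35 = 24.191, which is < 65.62
0.9·19.01 − 0.88·2.35 = 15.041, which is > -2.11
0.86·19.01 − 1.06·2.35 = 13.858, which is > -9.97
This sign pattern matches V.

V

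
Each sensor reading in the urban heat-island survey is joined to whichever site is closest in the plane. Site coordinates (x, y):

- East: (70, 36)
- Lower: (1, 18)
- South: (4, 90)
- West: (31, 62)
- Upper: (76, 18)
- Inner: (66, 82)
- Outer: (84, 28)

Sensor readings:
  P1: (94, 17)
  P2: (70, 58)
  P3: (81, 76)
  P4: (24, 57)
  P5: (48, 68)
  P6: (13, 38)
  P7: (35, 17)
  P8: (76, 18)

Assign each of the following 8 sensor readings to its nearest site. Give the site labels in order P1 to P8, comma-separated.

Outer, East, Inner, West, West, Lower, Lower, Upper

P1 → Outer (d²=221.00)
P2 → East (d²=484.00)
P3 → Inner (d²=261.00)
P4 → West (d²=74.00)
P5 → West (d²=325.00)
P6 → Lower (d²=544.00)
P7 → Lower (d²=1157.00)
P8 → Upper (d²=0.00)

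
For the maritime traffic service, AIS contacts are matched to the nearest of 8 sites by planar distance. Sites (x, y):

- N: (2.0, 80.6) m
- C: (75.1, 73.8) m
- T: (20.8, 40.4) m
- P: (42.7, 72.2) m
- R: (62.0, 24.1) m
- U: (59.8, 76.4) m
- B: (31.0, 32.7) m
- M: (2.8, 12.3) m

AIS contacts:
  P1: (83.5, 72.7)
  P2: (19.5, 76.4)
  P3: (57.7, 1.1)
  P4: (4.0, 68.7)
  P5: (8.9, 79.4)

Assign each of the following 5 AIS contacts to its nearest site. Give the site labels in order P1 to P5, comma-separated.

P1 → C (d²=71.77)
P2 → N (d²=323.89)
P3 → R (d²=547.49)
P4 → N (d²=145.61)
P5 → N (d²=49.05)

C, N, R, N, N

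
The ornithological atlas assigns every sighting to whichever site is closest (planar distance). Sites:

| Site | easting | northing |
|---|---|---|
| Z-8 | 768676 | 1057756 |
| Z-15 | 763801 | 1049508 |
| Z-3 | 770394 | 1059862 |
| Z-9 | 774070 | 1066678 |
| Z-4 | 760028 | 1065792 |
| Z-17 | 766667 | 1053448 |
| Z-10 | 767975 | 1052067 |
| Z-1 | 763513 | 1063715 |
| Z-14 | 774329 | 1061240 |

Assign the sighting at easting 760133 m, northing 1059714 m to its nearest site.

Squared distances to each site:
Z-8: 76816613.000; Z-15: 117616660.000; Z-3: 105310025.000; Z-9: 242737265.000; Z-4: 36953109.000; Z-17: 81955912.000; Z-10: 119973573.000; Z-1: 27432401.000; Z-14: 203855092.000.
Minimum at Z-1.

Z-1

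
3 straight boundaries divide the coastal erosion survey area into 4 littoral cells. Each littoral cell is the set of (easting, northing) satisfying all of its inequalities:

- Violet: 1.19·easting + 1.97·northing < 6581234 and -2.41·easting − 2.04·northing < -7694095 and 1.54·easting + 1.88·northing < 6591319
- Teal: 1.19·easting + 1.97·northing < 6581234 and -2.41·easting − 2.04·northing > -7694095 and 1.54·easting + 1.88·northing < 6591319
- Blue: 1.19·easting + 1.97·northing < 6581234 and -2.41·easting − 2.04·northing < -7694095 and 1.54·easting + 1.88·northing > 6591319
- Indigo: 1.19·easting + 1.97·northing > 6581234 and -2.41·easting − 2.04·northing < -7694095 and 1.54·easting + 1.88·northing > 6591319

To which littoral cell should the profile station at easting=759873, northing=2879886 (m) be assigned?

Violet

1.19·759873 + 1.97·2879886 = 6577624.290, which is < 6581234
-2.41·759873 − 2.04·2879886 = -7706261.370, which is < -7694095
1.54·759873 + 1.88·2879886 = 6584390.100, which is < 6591319
This sign pattern matches Violet.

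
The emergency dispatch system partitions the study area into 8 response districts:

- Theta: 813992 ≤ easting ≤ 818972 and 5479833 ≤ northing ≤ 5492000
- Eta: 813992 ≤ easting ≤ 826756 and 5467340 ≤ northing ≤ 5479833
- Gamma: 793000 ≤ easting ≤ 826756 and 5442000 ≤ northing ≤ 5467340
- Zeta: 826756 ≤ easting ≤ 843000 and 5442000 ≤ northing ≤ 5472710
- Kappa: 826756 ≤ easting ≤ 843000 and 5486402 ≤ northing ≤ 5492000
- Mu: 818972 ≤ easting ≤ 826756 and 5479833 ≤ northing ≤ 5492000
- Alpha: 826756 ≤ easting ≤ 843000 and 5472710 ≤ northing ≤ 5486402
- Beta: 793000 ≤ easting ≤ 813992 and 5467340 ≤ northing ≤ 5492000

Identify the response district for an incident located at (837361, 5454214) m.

Zeta

The point has easting = 837361 and northing = 5454214.
Only Zeta satisfies 826756 ≤ easting ≤ 843000 and 5442000 ≤ northing ≤ 5472710.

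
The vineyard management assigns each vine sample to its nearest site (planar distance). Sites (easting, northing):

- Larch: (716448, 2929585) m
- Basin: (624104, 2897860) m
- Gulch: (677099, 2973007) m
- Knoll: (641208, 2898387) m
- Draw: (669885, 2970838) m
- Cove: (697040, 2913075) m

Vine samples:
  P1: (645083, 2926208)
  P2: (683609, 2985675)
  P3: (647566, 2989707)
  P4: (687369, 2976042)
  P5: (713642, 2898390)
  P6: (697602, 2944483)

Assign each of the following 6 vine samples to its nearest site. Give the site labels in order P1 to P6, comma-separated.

Knoll, Gulch, Draw, Gulch, Cove, Larch

P1 → Knoll (d²=789023666.00)
P2 → Gulch (d²=202858324.00)
P3 → Draw (d²=854176922.00)
P4 → Gulch (d²=114684125.00)
P5 → Cove (d²=491275629.00)
P6 → Larch (d²=577122120.00)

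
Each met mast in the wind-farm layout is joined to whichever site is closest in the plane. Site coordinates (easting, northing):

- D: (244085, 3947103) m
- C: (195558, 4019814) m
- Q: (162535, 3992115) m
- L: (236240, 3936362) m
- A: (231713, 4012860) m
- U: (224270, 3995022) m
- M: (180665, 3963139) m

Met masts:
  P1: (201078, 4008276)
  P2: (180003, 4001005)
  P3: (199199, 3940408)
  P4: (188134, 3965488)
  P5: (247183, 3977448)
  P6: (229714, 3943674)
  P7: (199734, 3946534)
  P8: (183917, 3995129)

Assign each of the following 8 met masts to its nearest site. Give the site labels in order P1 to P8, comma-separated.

C, Q, M, M, U, L, M, Q

P1 → C (d²=163595844.00)
P2 → Q (d²=384163124.00)
P3 → M (d²=860207517.00)
P4 → M (d²=61303762.00)
P5 → U (d²=833851045.00)
P6 → L (d²=96054020.00)
P7 → M (d²=639352786.00)
P8 → Q (d²=466274120.00)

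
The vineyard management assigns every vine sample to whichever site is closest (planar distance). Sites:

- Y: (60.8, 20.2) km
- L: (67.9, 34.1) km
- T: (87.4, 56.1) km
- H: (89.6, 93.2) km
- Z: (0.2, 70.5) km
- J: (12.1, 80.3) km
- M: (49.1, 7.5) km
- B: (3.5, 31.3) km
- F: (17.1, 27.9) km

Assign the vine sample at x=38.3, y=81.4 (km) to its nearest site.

Squared distances to each site:
Y: 4251.690; L: 3113.450; T: 3050.900; H: 2770.930; Z: 1570.420; J: 687.650; M: 5577.850; B: 3721.050; F: 3311.690.
Minimum at J.

J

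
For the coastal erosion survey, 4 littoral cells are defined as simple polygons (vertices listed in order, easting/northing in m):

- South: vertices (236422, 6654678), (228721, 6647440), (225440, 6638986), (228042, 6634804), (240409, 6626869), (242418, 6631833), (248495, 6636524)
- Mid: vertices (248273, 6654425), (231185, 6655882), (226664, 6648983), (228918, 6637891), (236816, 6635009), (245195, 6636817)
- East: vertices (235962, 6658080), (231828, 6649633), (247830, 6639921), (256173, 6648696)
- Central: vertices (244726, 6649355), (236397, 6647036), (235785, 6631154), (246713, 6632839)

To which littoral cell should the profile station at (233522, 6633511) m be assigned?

South

Cast a ray rightward from (233522, 6633511). For each polygon, the edges (by vertex number in listed order) whose endpoints lie on opposite sides of northing = 6633511, where each meets that height, and whether that is right or left of the point:
South: 4–5 at easting≈230057.2 (left), 6–7 at easting≈244591.8 (right) → 1 crossing.
Mid: no edge straddles that height → 0 crossings.
East: no edge straddles that height → 0 crossings.
Central: 2–3 at easting≈235875.8 (right), 4–1 at easting≈246632.2 (right) → 2 crossings.
Only South has an odd count, so the point is inside South.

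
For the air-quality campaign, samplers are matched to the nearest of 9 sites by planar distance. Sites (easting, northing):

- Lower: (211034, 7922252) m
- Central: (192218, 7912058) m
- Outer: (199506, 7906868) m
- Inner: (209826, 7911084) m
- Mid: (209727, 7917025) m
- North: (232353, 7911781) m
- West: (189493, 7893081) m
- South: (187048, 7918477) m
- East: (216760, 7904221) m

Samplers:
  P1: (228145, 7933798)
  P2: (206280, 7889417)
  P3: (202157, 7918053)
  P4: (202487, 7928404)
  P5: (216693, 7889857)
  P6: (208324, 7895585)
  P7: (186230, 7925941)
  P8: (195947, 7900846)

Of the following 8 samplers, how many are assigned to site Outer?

1

P1 → Lower
P2 → West
P3 → Mid
P4 → Lower
P5 → East
P6 → East
P7 → South
P8 → Outer
1 of the 8 goes to Outer.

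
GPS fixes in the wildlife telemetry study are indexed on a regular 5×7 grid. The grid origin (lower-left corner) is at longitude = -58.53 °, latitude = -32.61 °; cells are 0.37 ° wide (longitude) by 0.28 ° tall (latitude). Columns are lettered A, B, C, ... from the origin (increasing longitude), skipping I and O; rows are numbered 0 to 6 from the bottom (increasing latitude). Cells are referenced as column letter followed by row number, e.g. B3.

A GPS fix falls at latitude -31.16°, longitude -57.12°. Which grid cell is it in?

D5

Column index: ⌊(-57.12 − -58.53) / 0.37⌋ = ⌊3.811⌋ = 3 → column D
Row offset from origin: ⌊(-31.16 − -32.61) / 0.28⌋ = ⌊5.179⌋ = 5 → row 5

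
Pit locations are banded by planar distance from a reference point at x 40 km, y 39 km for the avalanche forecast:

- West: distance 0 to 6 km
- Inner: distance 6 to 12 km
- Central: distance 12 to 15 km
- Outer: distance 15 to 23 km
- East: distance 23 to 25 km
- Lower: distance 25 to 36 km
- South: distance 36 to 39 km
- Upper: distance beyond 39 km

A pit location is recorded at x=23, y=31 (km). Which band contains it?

Outer

Distance = √((23−40)² + (31−39)²) = √(289.000 + 64.000) = 18.788 km.
15 ≤ 18.788 < 23 → Outer.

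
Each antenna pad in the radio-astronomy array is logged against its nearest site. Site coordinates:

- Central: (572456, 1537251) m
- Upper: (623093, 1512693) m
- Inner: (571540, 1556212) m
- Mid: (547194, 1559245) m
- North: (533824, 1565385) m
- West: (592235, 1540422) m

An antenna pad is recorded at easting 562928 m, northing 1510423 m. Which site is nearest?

Central

Squared distances to each site:
Central: 810524368.000; Upper: 3624980125.000; Inner: 2170799065.000; Mid: 2631146440.000; North: 3867864260.000; West: 1758840250.000.
Minimum at Central.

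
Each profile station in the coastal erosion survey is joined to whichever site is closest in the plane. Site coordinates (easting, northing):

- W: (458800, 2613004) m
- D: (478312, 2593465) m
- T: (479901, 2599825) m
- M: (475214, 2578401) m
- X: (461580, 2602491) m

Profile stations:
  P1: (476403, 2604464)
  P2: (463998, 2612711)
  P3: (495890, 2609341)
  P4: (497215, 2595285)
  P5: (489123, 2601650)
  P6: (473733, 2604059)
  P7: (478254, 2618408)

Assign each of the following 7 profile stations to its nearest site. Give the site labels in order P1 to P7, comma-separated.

P1 → T (d²=33756325.00)
P2 → W (d²=27105053.00)
P3 → T (d²=346202377.00)
P4 → T (d²=320386196.00)
P5 → T (d²=88375909.00)
P6 → T (d²=55970980.00)
P7 → T (d²=348040498.00)

T, W, T, T, T, T, T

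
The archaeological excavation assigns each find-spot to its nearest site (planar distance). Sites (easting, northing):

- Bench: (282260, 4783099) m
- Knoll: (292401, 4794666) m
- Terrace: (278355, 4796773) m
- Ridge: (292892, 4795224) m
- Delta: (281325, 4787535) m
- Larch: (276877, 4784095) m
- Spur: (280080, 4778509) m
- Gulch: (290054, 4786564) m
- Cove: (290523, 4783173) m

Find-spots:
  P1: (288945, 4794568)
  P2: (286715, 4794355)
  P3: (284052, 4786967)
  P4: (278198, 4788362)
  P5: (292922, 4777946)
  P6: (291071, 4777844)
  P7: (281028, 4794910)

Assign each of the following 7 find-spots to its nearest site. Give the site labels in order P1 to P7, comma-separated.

P1 → Knoll (d²=11953540.00)
P2 → Knoll (d²=32427317.00)
P3 → Delta (d²=7759153.00)
P4 → Delta (d²=10462058.00)
P5 → Cove (d²=33076730.00)
P6 → Cove (d²=28698545.00)
P7 → Terrace (d²=10615698.00)

Knoll, Knoll, Delta, Delta, Cove, Cove, Terrace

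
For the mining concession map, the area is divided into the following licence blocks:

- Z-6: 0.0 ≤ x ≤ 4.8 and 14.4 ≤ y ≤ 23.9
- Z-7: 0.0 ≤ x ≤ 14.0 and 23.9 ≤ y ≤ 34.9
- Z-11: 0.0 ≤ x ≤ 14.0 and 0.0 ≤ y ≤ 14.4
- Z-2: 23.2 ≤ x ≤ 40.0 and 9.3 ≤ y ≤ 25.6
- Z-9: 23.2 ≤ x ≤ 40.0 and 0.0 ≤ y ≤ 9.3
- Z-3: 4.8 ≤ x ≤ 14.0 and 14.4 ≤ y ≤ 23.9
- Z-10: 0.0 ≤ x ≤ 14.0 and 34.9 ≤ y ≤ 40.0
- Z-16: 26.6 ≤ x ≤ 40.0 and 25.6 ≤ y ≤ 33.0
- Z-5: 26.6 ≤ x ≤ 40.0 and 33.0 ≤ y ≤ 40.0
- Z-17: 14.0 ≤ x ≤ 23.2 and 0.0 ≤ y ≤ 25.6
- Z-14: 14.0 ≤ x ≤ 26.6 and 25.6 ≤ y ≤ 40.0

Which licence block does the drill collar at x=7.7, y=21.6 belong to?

Z-3

The point has x = 7.7 and y = 21.6.
Only Z-3 satisfies 4.8 ≤ x ≤ 14.0 and 14.4 ≤ y ≤ 23.9.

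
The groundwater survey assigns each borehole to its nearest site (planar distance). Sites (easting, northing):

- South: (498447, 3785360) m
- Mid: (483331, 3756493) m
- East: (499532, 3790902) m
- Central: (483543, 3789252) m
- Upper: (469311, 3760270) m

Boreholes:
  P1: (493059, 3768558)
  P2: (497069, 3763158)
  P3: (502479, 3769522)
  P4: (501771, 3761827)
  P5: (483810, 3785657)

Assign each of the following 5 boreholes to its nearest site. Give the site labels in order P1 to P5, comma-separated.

P1 → Mid (d²=240198209.00)
P2 → Mid (d²=233154869.00)
P3 → South (d²=267099268.00)
P4 → Mid (d²=368485156.00)
P5 → Central (d²=12995314.00)

Mid, Mid, South, Mid, Central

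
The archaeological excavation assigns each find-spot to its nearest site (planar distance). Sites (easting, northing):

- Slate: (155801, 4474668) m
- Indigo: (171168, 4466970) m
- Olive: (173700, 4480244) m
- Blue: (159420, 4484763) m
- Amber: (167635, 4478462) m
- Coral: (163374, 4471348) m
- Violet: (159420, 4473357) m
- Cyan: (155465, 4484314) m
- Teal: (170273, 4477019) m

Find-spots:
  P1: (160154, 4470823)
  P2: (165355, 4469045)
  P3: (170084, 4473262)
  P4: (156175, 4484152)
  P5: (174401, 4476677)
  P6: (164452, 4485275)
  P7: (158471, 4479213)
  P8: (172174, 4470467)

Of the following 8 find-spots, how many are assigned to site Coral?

1

P1 → Violet
P2 → Coral
P3 → Teal
P4 → Cyan
P5 → Olive
P6 → Blue
P7 → Slate
P8 → Indigo
1 of the 8 goes to Coral.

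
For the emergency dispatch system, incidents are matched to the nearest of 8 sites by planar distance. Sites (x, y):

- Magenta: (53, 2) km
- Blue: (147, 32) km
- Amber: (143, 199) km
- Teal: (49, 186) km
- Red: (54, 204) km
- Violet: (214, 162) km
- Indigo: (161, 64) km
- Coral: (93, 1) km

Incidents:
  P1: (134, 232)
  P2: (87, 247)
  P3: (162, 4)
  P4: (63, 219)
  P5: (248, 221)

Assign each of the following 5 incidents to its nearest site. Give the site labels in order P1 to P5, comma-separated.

Amber, Red, Blue, Red, Violet

P1 → Amber (d²=1170.00)
P2 → Red (d²=2938.00)
P3 → Blue (d²=1009.00)
P4 → Red (d²=306.00)
P5 → Violet (d²=4637.00)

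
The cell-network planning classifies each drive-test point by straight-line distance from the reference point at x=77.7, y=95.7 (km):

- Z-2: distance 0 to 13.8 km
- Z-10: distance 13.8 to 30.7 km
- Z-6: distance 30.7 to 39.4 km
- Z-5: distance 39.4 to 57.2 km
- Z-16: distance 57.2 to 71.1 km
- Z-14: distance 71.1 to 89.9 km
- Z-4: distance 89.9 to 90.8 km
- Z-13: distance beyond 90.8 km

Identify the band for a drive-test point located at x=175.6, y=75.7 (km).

Z-13

Distance = √((175.6−77.7)² + (75.7−95.7)²) = √(9584.410 + 400.000) = 99.922 km.
90.8 ≤ 99.922 < ∞ → Z-13.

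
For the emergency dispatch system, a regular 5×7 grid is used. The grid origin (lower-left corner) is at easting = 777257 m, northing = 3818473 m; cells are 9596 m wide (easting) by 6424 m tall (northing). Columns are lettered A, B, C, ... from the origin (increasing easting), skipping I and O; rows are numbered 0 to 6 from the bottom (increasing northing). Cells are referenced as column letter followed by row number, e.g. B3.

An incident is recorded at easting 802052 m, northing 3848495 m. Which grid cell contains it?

C4

Column index: ⌊(802052 − 777257) / 9596⌋ = ⌊2.584⌋ = 2 → column C
Row offset from origin: ⌊(3848495 − 3818473) / 6424⌋ = ⌊4.673⌋ = 4 → row 4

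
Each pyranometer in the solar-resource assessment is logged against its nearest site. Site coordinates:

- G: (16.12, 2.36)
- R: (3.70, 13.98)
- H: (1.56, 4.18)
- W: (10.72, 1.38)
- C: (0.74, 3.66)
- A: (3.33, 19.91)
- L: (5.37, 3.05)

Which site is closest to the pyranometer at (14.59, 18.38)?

Squared distances to each site:
G: 258.981; R: 137.952; H: 371.421; W: 303.977; C: 408.501; A: 129.129; L: 320.017.
Minimum at A.

A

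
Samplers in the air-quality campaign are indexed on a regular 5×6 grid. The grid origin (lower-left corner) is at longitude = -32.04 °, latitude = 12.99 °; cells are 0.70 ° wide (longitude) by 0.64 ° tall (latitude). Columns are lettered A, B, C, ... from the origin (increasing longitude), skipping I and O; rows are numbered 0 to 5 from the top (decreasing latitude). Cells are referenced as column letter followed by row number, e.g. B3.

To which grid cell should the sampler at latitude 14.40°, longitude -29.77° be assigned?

Column index: ⌊(-29.77 − -32.04) / 0.70⌋ = ⌊3.243⌋ = 3 → column D
Row offset from origin: ⌊(14.40 − 12.99) / 0.64⌋ = ⌊2.203⌋ = 2 → row 3 (counted from top)

D3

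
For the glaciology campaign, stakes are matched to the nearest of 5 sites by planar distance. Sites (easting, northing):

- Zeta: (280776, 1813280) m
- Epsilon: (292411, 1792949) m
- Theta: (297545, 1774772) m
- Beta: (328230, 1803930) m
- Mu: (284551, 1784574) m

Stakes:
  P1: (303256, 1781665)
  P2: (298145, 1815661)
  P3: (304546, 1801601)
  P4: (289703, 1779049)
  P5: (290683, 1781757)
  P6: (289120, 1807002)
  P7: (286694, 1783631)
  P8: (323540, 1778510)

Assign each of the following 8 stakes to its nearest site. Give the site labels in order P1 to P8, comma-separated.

Theta, Zeta, Epsilon, Mu, Mu, Zeta, Mu, Beta

P1 → Theta (d²=80128970.00)
P2 → Zeta (d²=307351322.00)
P3 → Epsilon (d²=222115329.00)
P4 → Mu (d²=57068729.00)
P5 → Mu (d²=45536913.00)
P6 → Zeta (d²=109035620.00)
P7 → Mu (d²=5481698.00)
P8 → Beta (d²=668172500.00)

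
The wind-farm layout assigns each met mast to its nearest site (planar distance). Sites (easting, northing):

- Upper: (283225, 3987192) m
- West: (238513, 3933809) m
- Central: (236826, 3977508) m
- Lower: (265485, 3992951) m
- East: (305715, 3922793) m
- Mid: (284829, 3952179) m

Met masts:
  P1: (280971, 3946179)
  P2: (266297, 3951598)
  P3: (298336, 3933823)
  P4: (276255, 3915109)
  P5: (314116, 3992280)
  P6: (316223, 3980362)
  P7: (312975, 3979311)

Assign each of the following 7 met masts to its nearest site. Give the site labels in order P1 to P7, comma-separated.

P1 → Mid (d²=50884164.00)
P2 → Mid (d²=343772585.00)
P3 → East (d²=176110541.00)
P4 → East (d²=926935456.00)
P5 → Upper (d²=980141625.00)
P6 → Upper (d²=1135516904.00)
P7 → Upper (d²=947172661.00)

Mid, Mid, East, East, Upper, Upper, Upper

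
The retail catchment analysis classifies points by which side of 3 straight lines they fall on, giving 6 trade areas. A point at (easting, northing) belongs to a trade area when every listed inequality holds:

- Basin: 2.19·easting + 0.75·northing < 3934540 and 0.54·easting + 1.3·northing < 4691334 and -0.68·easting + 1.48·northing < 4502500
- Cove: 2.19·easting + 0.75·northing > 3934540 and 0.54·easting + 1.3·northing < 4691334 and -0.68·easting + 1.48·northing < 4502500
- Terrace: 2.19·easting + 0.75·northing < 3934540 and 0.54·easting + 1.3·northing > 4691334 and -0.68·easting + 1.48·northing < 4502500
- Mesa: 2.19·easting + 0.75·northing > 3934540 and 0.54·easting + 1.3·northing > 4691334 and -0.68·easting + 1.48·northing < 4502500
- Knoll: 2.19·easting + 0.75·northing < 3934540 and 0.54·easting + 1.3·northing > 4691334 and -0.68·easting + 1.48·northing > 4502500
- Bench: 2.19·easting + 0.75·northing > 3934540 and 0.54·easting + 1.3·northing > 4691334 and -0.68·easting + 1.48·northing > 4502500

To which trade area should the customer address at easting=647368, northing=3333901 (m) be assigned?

2.19·647368 + 0.75·3333901 = 3918161.670, which is < 3934540
0.54·647368 + 1.3·3333901 = 4683650.020, which is < 4691334
-0.68·647368 + 1.48·3333901 = 4493963.240, which is < 4502500
This sign pattern matches Basin.

Basin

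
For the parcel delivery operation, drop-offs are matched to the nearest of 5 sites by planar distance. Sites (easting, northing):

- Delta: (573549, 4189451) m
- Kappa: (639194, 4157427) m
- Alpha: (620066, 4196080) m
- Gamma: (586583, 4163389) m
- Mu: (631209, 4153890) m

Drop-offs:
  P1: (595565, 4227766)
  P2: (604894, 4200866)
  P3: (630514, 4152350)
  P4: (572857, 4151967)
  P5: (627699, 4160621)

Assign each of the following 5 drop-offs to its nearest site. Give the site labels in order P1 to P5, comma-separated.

Alpha, Alpha, Mu, Gamma, Mu

P1 → Alpha (d²=1604301597.00)
P2 → Alpha (d²=253095380.00)
P3 → Mu (d²=2854625.00)
P4 → Gamma (d²=318865160.00)
P5 → Mu (d²=57626461.00)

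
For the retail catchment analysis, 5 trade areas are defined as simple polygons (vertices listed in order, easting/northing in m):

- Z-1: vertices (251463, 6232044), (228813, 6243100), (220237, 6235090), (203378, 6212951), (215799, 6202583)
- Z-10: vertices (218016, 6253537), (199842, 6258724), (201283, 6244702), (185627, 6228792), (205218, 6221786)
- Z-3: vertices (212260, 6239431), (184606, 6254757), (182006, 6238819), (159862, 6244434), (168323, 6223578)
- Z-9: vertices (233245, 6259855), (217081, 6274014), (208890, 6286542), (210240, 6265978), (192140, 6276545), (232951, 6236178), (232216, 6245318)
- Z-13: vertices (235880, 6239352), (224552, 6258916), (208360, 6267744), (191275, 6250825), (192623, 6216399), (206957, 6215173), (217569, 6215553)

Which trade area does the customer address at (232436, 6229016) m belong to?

Z-1

Cast a ray rightward from (232436, 6229016). For each polygon, the edges (by vertex number in listed order) whose endpoints lie on opposite sides of northing = 6229016, where each meets that height, and whether that is right or left of the point:
Z-1: 3–4 at easting≈215611.6 (left), 5–1 at easting≈247797.5 (right) → 1 crossing.
Z-10: 3–4 at easting≈185847.4 (left), 5–1 at easting≈208132.2 (left) → 0 crossings.
Z-3: 4–5 at easting≈166116.9 (left), 5–1 at easting≈183394.6 (left) → 0 crossings.
Z-9: no edge straddles that height → 0 crossings.
Z-13: 4–5 at easting≈192129.0 (left), 7–1 at easting≈227927.5 (left) → 0 crossings.
Only Z-1 has an odd count, so the point is inside Z-1.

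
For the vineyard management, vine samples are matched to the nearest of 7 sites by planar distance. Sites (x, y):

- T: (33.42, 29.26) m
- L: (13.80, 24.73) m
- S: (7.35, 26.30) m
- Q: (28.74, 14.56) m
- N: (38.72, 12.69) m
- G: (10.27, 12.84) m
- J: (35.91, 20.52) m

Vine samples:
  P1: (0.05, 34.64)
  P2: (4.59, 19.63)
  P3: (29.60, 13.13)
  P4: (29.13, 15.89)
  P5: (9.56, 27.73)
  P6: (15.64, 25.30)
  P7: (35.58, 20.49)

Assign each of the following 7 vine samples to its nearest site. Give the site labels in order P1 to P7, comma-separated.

S, S, Q, Q, S, L, J

P1 → S (d²=122.85)
P2 → S (d²=52.11)
P3 → Q (d²=2.78)
P4 → Q (d²=1.92)
P5 → S (d²=6.93)
P6 → L (d²=3.71)
P7 → J (d²=0.11)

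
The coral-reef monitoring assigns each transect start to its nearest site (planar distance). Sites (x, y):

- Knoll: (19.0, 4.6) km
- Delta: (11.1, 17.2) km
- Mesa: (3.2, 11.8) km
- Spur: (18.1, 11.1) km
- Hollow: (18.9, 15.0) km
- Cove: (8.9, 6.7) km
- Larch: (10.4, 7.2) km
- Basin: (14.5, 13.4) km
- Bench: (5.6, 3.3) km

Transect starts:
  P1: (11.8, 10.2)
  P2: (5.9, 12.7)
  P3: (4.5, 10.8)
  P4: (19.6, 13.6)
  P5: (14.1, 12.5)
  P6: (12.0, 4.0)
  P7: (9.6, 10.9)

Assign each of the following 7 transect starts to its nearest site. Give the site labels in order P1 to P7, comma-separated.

P1 → Larch (d²=10.96)
P2 → Mesa (d²=8.10)
P3 → Mesa (d²=2.69)
P4 → Hollow (d²=2.45)
P5 → Basin (d²=0.97)
P6 → Larch (d²=12.80)
P7 → Larch (d²=14.33)

Larch, Mesa, Mesa, Hollow, Basin, Larch, Larch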